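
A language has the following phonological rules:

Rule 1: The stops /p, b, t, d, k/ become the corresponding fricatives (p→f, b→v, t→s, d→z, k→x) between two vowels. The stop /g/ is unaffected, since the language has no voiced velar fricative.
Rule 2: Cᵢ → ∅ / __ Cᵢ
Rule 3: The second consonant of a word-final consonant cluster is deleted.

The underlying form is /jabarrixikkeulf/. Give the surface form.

Rule 1 (intervocalic spirantization): /b/ is a stop between vowels /a/ and /a/, so it spirantizes to the fricative [v]. /jabarrixikkeulf/ → javarrixikkeulf.
Rule 2 (degemination): /rr/ is a geminate; the first /r/ deletes. /kk/ is a geminate; the first /k/ deletes. /javarrixikkeulf/ → javarixikeulf.
Rule 3 (final cluster simplification): /f/ is the second consonant of a word-final cluster /lf/, so it deletes. /javarixikeulf/ → javarixikeul.

javarixikeul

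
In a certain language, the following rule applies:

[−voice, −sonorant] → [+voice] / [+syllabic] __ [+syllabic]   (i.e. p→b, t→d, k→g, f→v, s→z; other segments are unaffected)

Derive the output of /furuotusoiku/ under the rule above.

Scanning /furuotusoiku/: /f/ at position 1 is not in the conditioning environment; /t/ is a voiceless obstruent between vowels /o/ and /u/, so it voices to [d]; /s/ is a voiceless obstruent between vowels /u/ and /o/, so it voices to [z]; /k/ is a voiceless obstruent between vowels /i/ and /u/, so it voices to [g].
Result: [furuoduzoigu].

furuoduzoigu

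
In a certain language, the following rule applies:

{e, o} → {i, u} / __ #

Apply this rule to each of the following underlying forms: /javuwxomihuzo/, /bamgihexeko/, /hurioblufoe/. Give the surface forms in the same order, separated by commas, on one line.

/javuwxomihuzo/: /o/ is a mid vowel in word-final position, so it raises to [u]. → [javuwxomihuzu].
/bamgihexeko/: /o/ is a mid vowel in word-final position, so it raises to [u]. → [bamgihexeku].
/hurioblufoe/: /e/ is a mid vowel in word-final position, so it raises to [i]. → [hurioblufoi].

javuwxomihuzu, bamgihexeku, hurioblufoi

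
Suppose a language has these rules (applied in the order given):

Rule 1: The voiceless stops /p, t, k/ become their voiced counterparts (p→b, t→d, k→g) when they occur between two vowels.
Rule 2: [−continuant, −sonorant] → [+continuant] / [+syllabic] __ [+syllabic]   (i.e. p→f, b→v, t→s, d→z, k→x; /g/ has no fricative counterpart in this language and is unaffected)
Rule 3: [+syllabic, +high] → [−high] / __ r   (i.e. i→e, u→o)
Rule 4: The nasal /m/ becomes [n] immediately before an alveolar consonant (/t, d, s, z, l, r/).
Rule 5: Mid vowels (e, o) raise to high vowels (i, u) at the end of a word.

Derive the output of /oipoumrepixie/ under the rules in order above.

Rule 1 (intervocalic voicing): /p/ is a voiceless stop between vowels /i/ and /o/, so it voices to [b]. /p/ is a voiceless stop between vowels /e/ and /i/, so it voices to [b]. /oipoumrepixie/ → oiboumrebixie.
Rule 2 (intervocalic spirantization): /b/ is a stop between vowels /i/ and /o/, so it spirantizes to the fricative [v]. /b/ is a stop between vowels /e/ and /i/, so it spirantizes to the fricative [v]. /oiboumrebixie/ → oivoumrevixie.
Rule 3 (pre-rhotic lowering): no segment meets the environment; /oivoumrevixie/ is unchanged.
Rule 4 (nasal place assimilation): /m/ precedes the alveolar consonant /r/, so it assimilates in place to [n]. /oivoumrevixie/ → oivounrevixie.
Rule 5 (final vowel raising): /e/ is a mid vowel in word-final position, so it raises to [i]. /oivounrevixie/ → oivounrevixii.

oivounrevixii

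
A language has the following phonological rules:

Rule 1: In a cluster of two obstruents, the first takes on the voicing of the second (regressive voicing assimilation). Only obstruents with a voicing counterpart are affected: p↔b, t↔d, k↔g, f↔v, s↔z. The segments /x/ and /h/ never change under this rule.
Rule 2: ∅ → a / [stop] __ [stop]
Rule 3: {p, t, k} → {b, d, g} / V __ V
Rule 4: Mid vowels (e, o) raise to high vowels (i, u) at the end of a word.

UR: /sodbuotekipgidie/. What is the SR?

sodabuodegibagidii

Rule 1 (regressive voicing assimilation): /p/ precedes the voiced obstruent /g/, so it voices to [b] by assimilation. /sodbuotekipgidie/ → sodbuotekibgidie.
Rule 2 (stop-cluster a-epenthesis): /d/ and /b/ form a stop–stop cluster, so [a] is inserted between them. /b/ and /g/ form a stop–stop cluster, so [a] is inserted between them. /sodbuotekibgidie/ → sodabuotekibagidie.
Rule 3 (intervocalic voicing): /t/ is a voiceless stop between vowels /o/ and /e/, so it voices to [d]. /k/ is a voiceless stop between vowels /e/ and /i/, so it voices to [g]. /sodabuotekibagidie/ → sodabuodegibagidie.
Rule 4 (final vowel raising): /e/ is a mid vowel in word-final position, so it raises to [i]. /sodabuodegibagidie/ → sodabuodegibagidii.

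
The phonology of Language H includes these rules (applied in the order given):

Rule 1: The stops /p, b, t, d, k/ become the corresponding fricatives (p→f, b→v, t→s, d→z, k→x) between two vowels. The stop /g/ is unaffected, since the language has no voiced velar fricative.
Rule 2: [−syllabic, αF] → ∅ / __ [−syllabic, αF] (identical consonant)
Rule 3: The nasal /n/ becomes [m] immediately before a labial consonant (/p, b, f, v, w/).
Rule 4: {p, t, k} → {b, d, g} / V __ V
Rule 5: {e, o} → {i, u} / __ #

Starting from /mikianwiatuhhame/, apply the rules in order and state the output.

Rule 1 (intervocalic spirantization): /k/ is a stop between vowels /i/ and /i/, so it spirantizes to the fricative [x]. /t/ is a stop between vowels /a/ and /u/, so it spirantizes to the fricative [s]. /mikianwiatuhhame/ → mixianwiasuhhame.
Rule 2 (degemination): /hh/ is a geminate; the first /h/ deletes. /mixianwiasuhhame/ → mixianwiasuhame.
Rule 3 (nasal place assimilation): /n/ precedes the labial consonant /w/, so it assimilates in place to [m]. /mixianwiasuhame/ → mixiamwiasuhame.
Rule 4 (intervocalic voicing): no segment meets the environment; /mixiamwiasuhame/ is unchanged.
Rule 5 (final vowel raising): /e/ is a mid vowel in word-final position, so it raises to [i]. /mixiamwiasuhame/ → mixiamwiasuhami.

mixiamwiasuhami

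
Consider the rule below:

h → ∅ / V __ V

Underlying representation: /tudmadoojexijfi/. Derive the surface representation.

tudmadoojexijfi

No segment of /tudmadoojexijfi/ meets the structural description of the rule, so the form surfaces unchanged.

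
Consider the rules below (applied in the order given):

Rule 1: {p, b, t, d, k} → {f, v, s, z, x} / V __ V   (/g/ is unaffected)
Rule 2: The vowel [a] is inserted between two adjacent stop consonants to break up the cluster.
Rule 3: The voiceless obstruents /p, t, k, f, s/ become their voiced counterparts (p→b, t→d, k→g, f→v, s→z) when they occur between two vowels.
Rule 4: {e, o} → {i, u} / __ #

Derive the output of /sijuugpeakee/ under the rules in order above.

Rule 1 (intervocalic spirantization): /k/ is a stop between vowels /a/ and /e/, so it spirantizes to the fricative [x]. /sijuugpeakee/ → sijuugpeaxee.
Rule 2 (stop-cluster a-epenthesis): /g/ and /p/ form a stop–stop cluster, so [a] is inserted between them. /sijuugpeaxee/ → sijuugapeaxee.
Rule 3 (intervocalic voicing): /p/ is a voiceless obstruent between vowels /a/ and /e/, so it voices to [b]. /sijuugapeaxee/ → sijuugabeaxee.
Rule 4 (final vowel raising): /e/ is a mid vowel in word-final position, so it raises to [i]. /sijuugabeaxee/ → sijuugabeaxei.

sijuugabeaxei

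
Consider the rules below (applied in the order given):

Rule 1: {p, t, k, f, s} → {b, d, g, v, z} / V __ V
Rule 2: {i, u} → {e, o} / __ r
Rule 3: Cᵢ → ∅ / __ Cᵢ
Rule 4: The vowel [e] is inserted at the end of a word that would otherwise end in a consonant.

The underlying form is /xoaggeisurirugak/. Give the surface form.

xoageizorerugake

Rule 1 (intervocalic voicing): /s/ is a voiceless obstruent between vowels /i/ and /u/, so it voices to [z]. /xoaggeisurirugak/ → xoaggeizurirugak.
Rule 2 (pre-rhotic lowering): /u/ is a high vowel immediately before /r/, so it lowers to [o]. /i/ is a high vowel immediately before /r/, so it lowers to [e]. /xoaggeizurirugak/ → xoaggeizorerugak.
Rule 3 (degemination): /gg/ is a geminate; the first /g/ deletes. /xoaggeizorerugak/ → xoageizorerugak.
Rule 4 (final e-epenthesis): the form ends in the consonant /k/, so [e] is inserted word-finally. /xoageizorerugak/ → xoageizorerugake.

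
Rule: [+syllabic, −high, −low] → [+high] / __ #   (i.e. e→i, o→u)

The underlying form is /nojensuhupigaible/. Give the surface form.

nojensuhupigaibli

Scanning /nojensuhupigaible/: /o/ at position 2 is not in the conditioning environment; /e/ at position 4 is not in the conditioning environment; /e/ is a mid vowel in word-final position, so it raises to [i].
Result: [nojensuhupigaibli].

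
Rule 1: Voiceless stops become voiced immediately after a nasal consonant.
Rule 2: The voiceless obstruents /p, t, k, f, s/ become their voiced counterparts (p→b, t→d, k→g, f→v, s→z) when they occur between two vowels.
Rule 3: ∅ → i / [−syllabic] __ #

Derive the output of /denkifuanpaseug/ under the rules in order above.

Rule 1 (post-nasal voicing): /k/ is a voiceless stop immediately after the nasal /n/, so it voices to [g]. /p/ is a voiceless stop immediately after the nasal /n/, so it voices to [b]. /denkifuanpaseug/ → dengifuanbaseug.
Rule 2 (intervocalic voicing): /f/ is a voiceless obstruent between vowels /i/ and /u/, so it voices to [v]. /s/ is a voiceless obstruent between vowels /a/ and /e/, so it voices to [z]. /dengifuanbaseug/ → dengivuanbazeug.
Rule 3 (final i-epenthesis): the form ends in the consonant /g/, so [i] is inserted word-finally. /dengivuanbazeug/ → dengivuanbazeugi.

dengivuanbazeugi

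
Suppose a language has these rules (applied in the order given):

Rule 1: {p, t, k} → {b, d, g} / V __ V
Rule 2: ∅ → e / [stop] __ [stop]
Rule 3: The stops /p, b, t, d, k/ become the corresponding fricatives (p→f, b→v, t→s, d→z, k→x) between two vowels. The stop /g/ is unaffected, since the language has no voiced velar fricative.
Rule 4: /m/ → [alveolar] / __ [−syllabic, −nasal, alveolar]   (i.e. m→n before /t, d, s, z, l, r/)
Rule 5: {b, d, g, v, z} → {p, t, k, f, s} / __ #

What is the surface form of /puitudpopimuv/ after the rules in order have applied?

Rule 1 (intervocalic voicing): /t/ is a voiceless stop between vowels /i/ and /u/, so it voices to [d]. /p/ is a voiceless stop between vowels /o/ and /i/, so it voices to [b]. /puitudpopimuv/ → puidudpobimuv.
Rule 2 (stop-cluster e-epenthesis): /d/ and /p/ form a stop–stop cluster, so [e] is inserted between them. /puidudpobimuv/ → puidudepobimuv.
Rule 3 (intervocalic spirantization): /d/ is a stop between vowels /i/ and /u/, so it spirantizes to the fricative [z]. /d/ is a stop between vowels /u/ and /e/, so it spirantizes to the fricative [z]. /p/ is a stop between vowels /e/ and /o/, so it spirantizes to the fricative [f]. /b/ is a stop between vowels /o/ and /i/, so it spirantizes to the fricative [v]. /puidudepobimuv/ → puizuzefovimuv.
Rule 4 (nasal place assimilation): no segment meets the environment; /puizuzefovimuv/ is unchanged.
Rule 5 (final devoicing): /v/ is a voiced obstruent in word-final position, so it devoices to [f]. /puizuzefovimuv/ → puizuzefovimuf.

puizuzefovimuf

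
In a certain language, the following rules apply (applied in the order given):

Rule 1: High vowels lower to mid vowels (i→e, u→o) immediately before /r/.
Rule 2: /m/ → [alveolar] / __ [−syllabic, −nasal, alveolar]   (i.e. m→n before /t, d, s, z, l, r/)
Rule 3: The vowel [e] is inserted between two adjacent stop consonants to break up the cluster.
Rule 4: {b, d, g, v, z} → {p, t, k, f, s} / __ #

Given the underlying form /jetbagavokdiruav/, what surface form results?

Rule 1 (pre-rhotic lowering): /i/ is a high vowel immediately before /r/, so it lowers to [e]. /jetbagavokdiruav/ → jetbagavokderuav.
Rule 2 (nasal place assimilation): no segment meets the environment; /jetbagavokderuav/ is unchanged.
Rule 3 (stop-cluster e-epenthesis): /t/ and /b/ form a stop–stop cluster, so [e] is inserted between them. /k/ and /d/ form a stop–stop cluster, so [e] is inserted between them. /jetbagavokderuav/ → jetebagavokederuav.
Rule 4 (final devoicing): /v/ is a voiced obstruent in word-final position, so it devoices to [f]. /jetebagavokederuav/ → jetebagavokederuaf.

jetebagavokederuaf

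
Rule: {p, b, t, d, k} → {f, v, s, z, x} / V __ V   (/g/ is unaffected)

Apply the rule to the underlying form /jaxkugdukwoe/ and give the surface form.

No segment of /jaxkugdukwoe/ meets the structural description of the rule, so the form surfaces unchanged.

jaxkugdukwoe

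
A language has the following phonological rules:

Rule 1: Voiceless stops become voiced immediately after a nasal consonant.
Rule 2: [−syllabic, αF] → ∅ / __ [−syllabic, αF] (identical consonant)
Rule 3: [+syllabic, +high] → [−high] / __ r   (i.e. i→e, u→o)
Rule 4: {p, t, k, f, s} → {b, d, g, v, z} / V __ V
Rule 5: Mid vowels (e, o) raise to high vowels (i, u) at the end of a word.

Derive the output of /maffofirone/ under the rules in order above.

Rule 1 (post-nasal voicing): no segment meets the environment; /maffofirone/ is unchanged.
Rule 2 (degemination): /ff/ is a geminate; the first /f/ deletes. /maffofirone/ → mafofirone.
Rule 3 (pre-rhotic lowering): /i/ is a high vowel immediately before /r/, so it lowers to [e]. /mafofirone/ → mafoferone.
Rule 4 (intervocalic voicing): /f/ is a voiceless obstruent between vowels /a/ and /o/, so it voices to [v]. /f/ is a voiceless obstruent between vowels /o/ and /e/, so it voices to [v]. /mafoferone/ → mavoverone.
Rule 5 (final vowel raising): /e/ is a mid vowel in word-final position, so it raises to [i]. /mavoverone/ → mavoveroni.

mavoveroni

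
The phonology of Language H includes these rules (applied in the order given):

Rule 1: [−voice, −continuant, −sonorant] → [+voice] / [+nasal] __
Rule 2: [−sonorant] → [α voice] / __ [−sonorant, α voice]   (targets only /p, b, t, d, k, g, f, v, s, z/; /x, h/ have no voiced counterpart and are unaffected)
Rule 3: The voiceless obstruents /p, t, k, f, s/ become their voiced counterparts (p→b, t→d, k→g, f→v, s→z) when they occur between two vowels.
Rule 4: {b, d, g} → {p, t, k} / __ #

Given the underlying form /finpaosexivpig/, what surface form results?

finbaozexifpik

Rule 1 (post-nasal voicing): /p/ is a voiceless stop immediately after the nasal /n/, so it voices to [b]. /finpaosexivpig/ → finbaosexivpig.
Rule 2 (regressive voicing assimilation): /v/ precedes the voiceless obstruent /p/, so it devoices to [f] by assimilation. /finbaosexivpig/ → finbaosexifpig.
Rule 3 (intervocalic voicing): /s/ is a voiceless obstruent between vowels /o/ and /e/, so it voices to [z]. /finbaosexifpig/ → finbaozexifpig.
Rule 4 (final devoicing): /g/ is a voiced stop in word-final position, so it devoices to [k]. /finbaozexifpig/ → finbaozexifpik.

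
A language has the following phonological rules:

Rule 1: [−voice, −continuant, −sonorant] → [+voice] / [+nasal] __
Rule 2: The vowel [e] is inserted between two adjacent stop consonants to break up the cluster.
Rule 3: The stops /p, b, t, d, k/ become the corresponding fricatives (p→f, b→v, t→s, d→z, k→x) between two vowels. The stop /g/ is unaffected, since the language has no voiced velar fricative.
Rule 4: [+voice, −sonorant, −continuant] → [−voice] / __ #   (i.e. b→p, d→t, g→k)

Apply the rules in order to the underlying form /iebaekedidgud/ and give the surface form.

Rule 1 (post-nasal voicing): no segment meets the environment; /iebaekedidgud/ is unchanged.
Rule 2 (stop-cluster e-epenthesis): /d/ and /g/ form a stop–stop cluster, so [e] is inserted between them. /iebaekedidgud/ → iebaekedidegud.
Rule 3 (intervocalic spirantization): /b/ is a stop between vowels /e/ and /a/, so it spirantizes to the fricative [v]. /k/ is a stop between vowels /e/ and /e/, so it spirantizes to the fricative [x]. /d/ is a stop between vowels /e/ and /i/, so it spirantizes to the fricative [z]. /d/ is a stop between vowels /i/ and /e/, so it spirantizes to the fricative [z]. /iebaekedidegud/ → ievaexezizegud.
Rule 4 (final devoicing): /d/ is a voiced stop in word-final position, so it devoices to [t]. /ievaexezizegud/ → ievaexezizegut.

ievaexezizegut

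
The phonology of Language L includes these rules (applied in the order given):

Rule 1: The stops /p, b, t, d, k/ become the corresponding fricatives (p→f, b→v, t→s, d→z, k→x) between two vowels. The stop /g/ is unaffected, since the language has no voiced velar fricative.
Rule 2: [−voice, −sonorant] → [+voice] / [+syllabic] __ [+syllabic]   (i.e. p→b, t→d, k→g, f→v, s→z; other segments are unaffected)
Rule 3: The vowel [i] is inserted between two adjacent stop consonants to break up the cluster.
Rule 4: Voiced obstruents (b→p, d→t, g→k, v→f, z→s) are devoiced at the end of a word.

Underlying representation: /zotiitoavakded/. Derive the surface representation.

zoziizoavakidet

Rule 1 (intervocalic spirantization): /t/ is a stop between vowels /o/ and /i/, so it spirantizes to the fricative [s]. /t/ is a stop between vowels /i/ and /o/, so it spirantizes to the fricative [s]. /zotiitoavakded/ → zosiisoavakded.
Rule 2 (intervocalic voicing): /s/ is a voiceless obstruent between vowels /o/ and /i/, so it voices to [z]. /s/ is a voiceless obstruent between vowels /i/ and /o/, so it voices to [z]. /zosiisoavakded/ → zoziizoavakded.
Rule 3 (stop-cluster i-epenthesis): /k/ and /d/ form a stop–stop cluster, so [i] is inserted between them. /zoziizoavakded/ → zoziizoavakided.
Rule 4 (final devoicing): /d/ is a voiced obstruent in word-final position, so it devoices to [t]. /zoziizoavakided/ → zoziizoavakidet.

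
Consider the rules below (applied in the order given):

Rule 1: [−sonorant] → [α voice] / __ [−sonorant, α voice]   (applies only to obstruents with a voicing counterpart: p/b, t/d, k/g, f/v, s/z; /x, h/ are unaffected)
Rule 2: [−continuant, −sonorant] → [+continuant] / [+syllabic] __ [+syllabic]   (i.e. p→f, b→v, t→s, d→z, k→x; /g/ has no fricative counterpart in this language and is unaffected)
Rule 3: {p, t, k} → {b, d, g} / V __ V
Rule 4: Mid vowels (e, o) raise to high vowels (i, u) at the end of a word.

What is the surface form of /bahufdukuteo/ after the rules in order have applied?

Rule 1 (regressive voicing assimilation): /f/ precedes the voiced obstruent /d/, so it voices to [v] by assimilation. /bahufdukuteo/ → bahuvdukuteo.
Rule 2 (intervocalic spirantization): /k/ is a stop between vowels /u/ and /u/, so it spirantizes to the fricative [x]. /t/ is a stop between vowels /u/ and /e/, so it spirantizes to the fricative [s]. /bahuvdukuteo/ → bahuvduxuseo.
Rule 3 (intervocalic voicing): no segment meets the environment; /bahuvduxuseo/ is unchanged.
Rule 4 (final vowel raising): /o/ is a mid vowel in word-final position, so it raises to [u]. /bahuvduxuseo/ → bahuvduxuseu.

bahuvduxuseu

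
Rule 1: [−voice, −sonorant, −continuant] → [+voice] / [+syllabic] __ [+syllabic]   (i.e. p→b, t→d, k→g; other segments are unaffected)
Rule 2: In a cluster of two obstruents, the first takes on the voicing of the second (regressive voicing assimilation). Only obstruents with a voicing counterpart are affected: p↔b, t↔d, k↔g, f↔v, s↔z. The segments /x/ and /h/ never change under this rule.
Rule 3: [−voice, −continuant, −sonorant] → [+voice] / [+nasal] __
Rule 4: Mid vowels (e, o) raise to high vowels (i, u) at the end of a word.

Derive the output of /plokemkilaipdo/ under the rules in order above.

plogemgilaibdu

Rule 1 (intervocalic voicing): /k/ is a voiceless stop between vowels /o/ and /e/, so it voices to [g]. /plokemkilaipdo/ → plogemkilaipdo.
Rule 2 (regressive voicing assimilation): /p/ precedes the voiced obstruent /d/, so it voices to [b] by assimilation. /plogemkilaipdo/ → plogemkilaibdo.
Rule 3 (post-nasal voicing): /k/ is a voiceless stop immediately after the nasal /m/, so it voices to [g]. /plogemkilaibdo/ → plogemgilaibdo.
Rule 4 (final vowel raising): /o/ is a mid vowel in word-final position, so it raises to [u]. /plogemgilaibdo/ → plogemgilaibdu.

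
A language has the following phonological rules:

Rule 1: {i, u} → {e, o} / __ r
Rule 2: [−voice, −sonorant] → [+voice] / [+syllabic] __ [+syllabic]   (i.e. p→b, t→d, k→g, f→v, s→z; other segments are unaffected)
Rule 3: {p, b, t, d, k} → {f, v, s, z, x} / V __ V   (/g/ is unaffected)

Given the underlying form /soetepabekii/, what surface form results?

Rule 1 (pre-rhotic lowering): no segment meets the environment; /soetepabekii/ is unchanged.
Rule 2 (intervocalic voicing): /t/ is a voiceless obstruent between vowels /e/ and /e/, so it voices to [d]. /p/ is a voiceless obstruent between vowels /e/ and /a/, so it voices to [b]. /k/ is a voiceless obstruent between vowels /e/ and /i/, so it voices to [g]. /soetepabekii/ → soedebabegii.
Rule 3 (intervocalic spirantization): /d/ is a stop between vowels /e/ and /e/, so it spirantizes to the fricative [z]. /b/ is a stop between vowels /e/ and /a/, so it spirantizes to the fricative [v]. /b/ is a stop between vowels /a/ and /e/, so it spirantizes to the fricative [v]. /soedebabegii/ → soezevavegii.

soezevavegii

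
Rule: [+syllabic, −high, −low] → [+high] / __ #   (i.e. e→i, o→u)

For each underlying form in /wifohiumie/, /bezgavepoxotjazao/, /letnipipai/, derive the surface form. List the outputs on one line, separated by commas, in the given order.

/wifohiumie/: /e/ is a mid vowel in word-final position, so it raises to [i]. → [wifohiumii].
/bezgavepoxotjazao/: /o/ is a mid vowel in word-final position, so it raises to [u]. → [bezgavepoxotjazau].
/letnipipai/: the rule's environment is not met; surfaces unchanged as [letnipipai].

wifohiumii, bezgavepoxotjazau, letnipipai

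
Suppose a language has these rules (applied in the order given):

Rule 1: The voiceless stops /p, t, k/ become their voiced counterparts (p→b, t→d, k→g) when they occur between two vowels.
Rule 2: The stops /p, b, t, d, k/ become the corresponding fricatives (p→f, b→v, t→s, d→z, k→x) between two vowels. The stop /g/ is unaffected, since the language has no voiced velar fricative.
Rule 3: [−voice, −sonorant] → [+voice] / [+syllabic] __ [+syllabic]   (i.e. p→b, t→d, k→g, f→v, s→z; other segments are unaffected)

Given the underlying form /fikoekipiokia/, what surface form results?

Rule 1 (intervocalic voicing): /k/ is a voiceless stop between vowels /i/ and /o/, so it voices to [g]. /k/ is a voiceless stop between vowels /e/ and /i/, so it voices to [g]. /p/ is a voiceless stop between vowels /i/ and /i/, so it voices to [b]. /k/ is a voiceless stop between vowels /o/ and /i/, so it voices to [g]. /fikoekipiokia/ → figoegibiogia.
Rule 2 (intervocalic spirantization): /b/ is a stop between vowels /i/ and /i/, so it spirantizes to the fricative [v]. /figoegibiogia/ → figoegiviogia.
Rule 3 (intervocalic voicing): no segment meets the environment; /figoegiviogia/ is unchanged.

figoegiviogia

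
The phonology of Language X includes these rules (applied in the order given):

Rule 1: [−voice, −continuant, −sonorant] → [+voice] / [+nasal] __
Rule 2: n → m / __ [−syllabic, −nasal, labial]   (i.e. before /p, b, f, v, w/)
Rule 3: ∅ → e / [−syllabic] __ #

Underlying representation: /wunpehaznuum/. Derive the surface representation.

wumbehaznuume

Rule 1 (post-nasal voicing): /p/ is a voiceless stop immediately after the nasal /n/, so it voices to [b]. /wunpehaznuum/ → wunbehaznuum.
Rule 2 (nasal place assimilation): /n/ precedes the labial consonant /b/, so it assimilates in place to [m]. /wunbehaznuum/ → wumbehaznuum.
Rule 3 (final e-epenthesis): the form ends in the consonant /m/, so [e] is inserted word-finally. /wumbehaznuum/ → wumbehaznuume.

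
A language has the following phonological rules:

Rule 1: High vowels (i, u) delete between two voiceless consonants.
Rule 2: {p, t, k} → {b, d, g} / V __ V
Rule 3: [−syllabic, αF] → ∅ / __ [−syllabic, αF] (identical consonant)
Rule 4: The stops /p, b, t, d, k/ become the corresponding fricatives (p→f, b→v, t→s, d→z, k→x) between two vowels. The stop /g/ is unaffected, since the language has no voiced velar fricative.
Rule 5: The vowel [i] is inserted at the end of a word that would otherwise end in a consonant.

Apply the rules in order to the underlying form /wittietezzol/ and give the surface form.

Rule 1 (high vowel syncope): no segment meets the environment; /wittietezzol/ is unchanged.
Rule 2 (intervocalic voicing): /t/ is a voiceless stop between vowels /e/ and /e/, so it voices to [d]. /wittietezzol/ → wittiedezzol.
Rule 3 (degemination): /tt/ is a geminate; the first /t/ deletes. /zz/ is a geminate; the first /z/ deletes. /wittiedezzol/ → witiedezol.
Rule 4 (intervocalic spirantization): /t/ is a stop between vowels /i/ and /i/, so it spirantizes to the fricative [s]. /d/ is a stop between vowels /e/ and /e/, so it spirantizes to the fricative [z]. /witiedezol/ → wisiezezol.
Rule 5 (final i-epenthesis): the form ends in the consonant /l/, so [i] is inserted word-finally. /wisiezezol/ → wisiezezoli.

wisiezezoli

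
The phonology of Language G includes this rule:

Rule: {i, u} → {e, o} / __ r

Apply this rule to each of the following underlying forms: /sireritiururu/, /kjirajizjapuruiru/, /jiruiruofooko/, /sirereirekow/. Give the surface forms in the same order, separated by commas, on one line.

sereritiororu, kjerajizjaporueru, jerueruofooko, serereerekow

/sireritiururu/: /i/ is a high vowel immediately before /r/, so it lowers to [e]. /u/ is a high vowel immediately before /r/, so it lowers to [o]. /u/ is a high vowel immediately before /r/, so it lowers to [o]. → [sereritiororu].
/kjirajizjapuruiru/: /i/ is a high vowel immediately before /r/, so it lowers to [e]. /u/ is a high vowel immediately before /r/, so it lowers to [o]. /i/ is a high vowel immediately before /r/, so it lowers to [e]. → [kjerajizjaporueru].
/jiruiruofooko/: /i/ is a high vowel immediately before /r/, so it lowers to [e]. /i/ is a high vowel immediately before /r/, so it lowers to [e]. → [jerueruofooko].
/sirereirekow/: /i/ is a high vowel immediately before /r/, so it lowers to [e]. /i/ is a high vowel immediately before /r/, so it lowers to [e]. → [serereerekow].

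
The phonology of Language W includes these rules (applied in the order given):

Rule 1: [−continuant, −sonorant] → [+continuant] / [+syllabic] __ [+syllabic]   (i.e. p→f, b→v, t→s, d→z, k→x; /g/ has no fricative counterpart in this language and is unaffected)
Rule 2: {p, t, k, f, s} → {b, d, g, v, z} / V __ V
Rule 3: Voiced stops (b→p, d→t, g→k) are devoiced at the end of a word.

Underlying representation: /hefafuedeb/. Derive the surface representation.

Rule 1 (intervocalic spirantization): /d/ is a stop between vowels /e/ and /e/, so it spirantizes to the fricative [z]. /hefafuedeb/ → hefafuezeb.
Rule 2 (intervocalic voicing): /f/ is a voiceless obstruent between vowels /e/ and /a/, so it voices to [v]. /f/ is a voiceless obstruent between vowels /a/ and /u/, so it voices to [v]. /hefafuezeb/ → hevavuezeb.
Rule 3 (final devoicing): /b/ is a voiced stop in word-final position, so it devoices to [p]. /hevavuezeb/ → hevavuezep.

hevavuezep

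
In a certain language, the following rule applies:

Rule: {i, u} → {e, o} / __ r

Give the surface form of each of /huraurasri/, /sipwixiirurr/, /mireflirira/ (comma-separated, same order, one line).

/huraurasri/: /u/ is a high vowel immediately before /r/, so it lowers to [o]. /u/ is a high vowel immediately before /r/, so it lowers to [o]. → [horaorasri].
/sipwixiirurr/: /i/ is a high vowel immediately before /r/, so it lowers to [e]. /u/ is a high vowel immediately before /r/, so it lowers to [o]. → [sipwixierorr].
/mireflirira/: /i/ is a high vowel immediately before /r/, so it lowers to [e]. /i/ is a high vowel immediately before /r/, so it lowers to [e]. /i/ is a high vowel immediately before /r/, so it lowers to [e]. → [mereflerera].

horaorasri, sipwixierorr, mereflerera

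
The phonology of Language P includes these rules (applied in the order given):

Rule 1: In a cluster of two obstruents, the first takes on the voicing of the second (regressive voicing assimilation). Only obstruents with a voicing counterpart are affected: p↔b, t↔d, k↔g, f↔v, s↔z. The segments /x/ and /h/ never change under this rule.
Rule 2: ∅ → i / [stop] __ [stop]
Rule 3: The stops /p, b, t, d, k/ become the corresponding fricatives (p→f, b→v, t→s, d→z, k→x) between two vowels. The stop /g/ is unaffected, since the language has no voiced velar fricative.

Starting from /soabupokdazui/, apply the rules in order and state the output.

Rule 1 (regressive voicing assimilation): /k/ precedes the voiced obstruent /d/, so it voices to [g] by assimilation. /soabupokdazui/ → soabupogdazui.
Rule 2 (stop-cluster i-epenthesis): /g/ and /d/ form a stop–stop cluster, so [i] is inserted between them. /soabupogdazui/ → soabupogidazui.
Rule 3 (intervocalic spirantization): /b/ is a stop between vowels /a/ and /u/, so it spirantizes to the fricative [v]. /p/ is a stop between vowels /u/ and /o/, so it spirantizes to the fricative [f]. /d/ is a stop between vowels /i/ and /a/, so it spirantizes to the fricative [z]. /soabupogidazui/ → soavufogizazui.

soavufogizazui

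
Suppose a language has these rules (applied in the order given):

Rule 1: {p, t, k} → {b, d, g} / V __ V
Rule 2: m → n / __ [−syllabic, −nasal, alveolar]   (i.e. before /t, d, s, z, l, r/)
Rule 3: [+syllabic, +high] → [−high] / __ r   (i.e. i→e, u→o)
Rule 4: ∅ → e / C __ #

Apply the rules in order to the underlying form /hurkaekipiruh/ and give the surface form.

horkaegiberuhe

Rule 1 (intervocalic voicing): /k/ is a voiceless stop between vowels /e/ and /i/, so it voices to [g]. /p/ is a voiceless stop between vowels /i/ and /i/, so it voices to [b]. /hurkaekipiruh/ → hurkaegibiruh.
Rule 2 (nasal place assimilation): no segment meets the environment; /hurkaegibiruh/ is unchanged.
Rule 3 (pre-rhotic lowering): /u/ is a high vowel immediately before /r/, so it lowers to [o]. /i/ is a high vowel immediately before /r/, so it lowers to [e]. /hurkaegibiruh/ → horkaegiberuh.
Rule 4 (final e-epenthesis): the form ends in the consonant /h/, so [e] is inserted word-finally. /horkaegiberuh/ → horkaegiberuhe.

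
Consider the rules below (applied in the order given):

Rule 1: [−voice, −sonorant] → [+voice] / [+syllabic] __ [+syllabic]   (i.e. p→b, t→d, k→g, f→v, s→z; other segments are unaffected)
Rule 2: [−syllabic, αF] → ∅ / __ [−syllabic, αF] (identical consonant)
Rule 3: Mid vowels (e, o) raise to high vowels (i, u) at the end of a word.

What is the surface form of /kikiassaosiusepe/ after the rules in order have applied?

kigiasaoziuzebi

Rule 1 (intervocalic voicing): /k/ is a voiceless obstruent between vowels /i/ and /i/, so it voices to [g]. /s/ is a voiceless obstruent between vowels /o/ and /i/, so it voices to [z]. /s/ is a voiceless obstruent between vowels /u/ and /e/, so it voices to [z]. /p/ is a voiceless obstruent between vowels /e/ and /e/, so it voices to [b]. /kikiassaosiusepe/ → kigiassaoziuzebe.
Rule 2 (degemination): /ss/ is a geminate; the first /s/ deletes. /kigiassaoziuzebe/ → kigiasaoziuzebe.
Rule 3 (final vowel raising): /e/ is a mid vowel in word-final position, so it raises to [i]. /kigiasaoziuzebe/ → kigiasaoziuzebi.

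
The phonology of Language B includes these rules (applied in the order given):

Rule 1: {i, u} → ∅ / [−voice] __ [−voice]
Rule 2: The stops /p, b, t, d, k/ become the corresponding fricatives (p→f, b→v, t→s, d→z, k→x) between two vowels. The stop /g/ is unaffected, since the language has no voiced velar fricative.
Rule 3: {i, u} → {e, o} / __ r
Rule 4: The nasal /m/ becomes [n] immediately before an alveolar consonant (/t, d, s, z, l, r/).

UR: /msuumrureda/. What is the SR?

nsuunroreza

Rule 1 (high vowel syncope): no segment meets the environment; /msuumrureda/ is unchanged.
Rule 2 (intervocalic spirantization): /d/ is a stop between vowels /e/ and /a/, so it spirantizes to the fricative [z]. /msuumrureda/ → msuumrureza.
Rule 3 (pre-rhotic lowering): /u/ is a high vowel immediately before /r/, so it lowers to [o]. /msuumrureza/ → msuumroreza.
Rule 4 (nasal place assimilation): /m/ precedes the alveolar consonant /s/, so it assimilates in place to [n]. /m/ precedes the alveolar consonant /r/, so it assimilates in place to [n]. /msuumroreza/ → nsuunroreza.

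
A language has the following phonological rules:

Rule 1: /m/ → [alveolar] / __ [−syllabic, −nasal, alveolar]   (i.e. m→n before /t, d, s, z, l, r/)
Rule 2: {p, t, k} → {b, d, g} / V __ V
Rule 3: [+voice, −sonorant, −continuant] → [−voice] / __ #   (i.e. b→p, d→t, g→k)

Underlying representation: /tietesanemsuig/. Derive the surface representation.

tiedesanensuik

Rule 1 (nasal place assimilation): /m/ precedes the alveolar consonant /s/, so it assimilates in place to [n]. /tietesanemsuig/ → tietesanensuig.
Rule 2 (intervocalic voicing): /t/ is a voiceless stop between vowels /e/ and /e/, so it voices to [d]. /tietesanensuig/ → tiedesanensuig.
Rule 3 (final devoicing): /g/ is a voiced stop in word-final position, so it devoices to [k]. /tiedesanensuig/ → tiedesanensuik.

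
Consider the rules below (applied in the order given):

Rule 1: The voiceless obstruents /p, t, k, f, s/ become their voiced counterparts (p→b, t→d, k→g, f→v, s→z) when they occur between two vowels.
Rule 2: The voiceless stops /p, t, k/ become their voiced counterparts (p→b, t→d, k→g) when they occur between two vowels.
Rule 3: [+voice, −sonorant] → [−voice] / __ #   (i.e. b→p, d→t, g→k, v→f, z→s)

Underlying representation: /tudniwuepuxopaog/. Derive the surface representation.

Rule 1 (intervocalic voicing): /p/ is a voiceless obstruent between vowels /e/ and /u/, so it voices to [b]. /p/ is a voiceless obstruent between vowels /o/ and /a/, so it voices to [b]. /tudniwuepuxopaog/ → tudniwuebuxobaog.
Rule 2 (intervocalic voicing): no segment meets the environment; /tudniwuebuxobaog/ is unchanged.
Rule 3 (final devoicing): /g/ is a voiced obstruent in word-final position, so it devoices to [k]. /tudniwuebuxobaog/ → tudniwuebuxobaok.

tudniwuebuxobaok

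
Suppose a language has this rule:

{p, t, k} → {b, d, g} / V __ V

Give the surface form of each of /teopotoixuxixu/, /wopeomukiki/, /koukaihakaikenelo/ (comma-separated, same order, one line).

teobodoixuxixu, wobeomugigi, kougaihagaigenelo

/teopotoixuxixu/: /p/ is a voiceless stop between vowels /o/ and /o/, so it voices to [b]. /t/ is a voiceless stop between vowels /o/ and /o/, so it voices to [d]. → [teobodoixuxixu].
/wopeomukiki/: /p/ is a voiceless stop between vowels /o/ and /e/, so it voices to [b]. /k/ is a voiceless stop between vowels /u/ and /i/, so it voices to [g]. /k/ is a voiceless stop between vowels /i/ and /i/, so it voices to [g]. → [wobeomugigi].
/koukaihakaikenelo/: /k/ is a voiceless stop between vowels /u/ and /a/, so it voices to [g]. /k/ is a voiceless stop between vowels /a/ and /a/, so it voices to [g]. /k/ is a voiceless stop between vowels /i/ and /e/, so it voices to [g]. → [kougaihagaigenelo].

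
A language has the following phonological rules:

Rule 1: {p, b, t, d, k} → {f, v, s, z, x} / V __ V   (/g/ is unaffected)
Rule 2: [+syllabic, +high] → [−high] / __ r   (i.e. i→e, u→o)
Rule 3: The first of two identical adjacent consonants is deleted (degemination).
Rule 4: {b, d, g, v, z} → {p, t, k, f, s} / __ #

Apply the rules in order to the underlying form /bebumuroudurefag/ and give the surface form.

Rule 1 (intervocalic spirantization): /b/ is a stop between vowels /e/ and /u/, so it spirantizes to the fricative [v]. /d/ is a stop between vowels /u/ and /u/, so it spirantizes to the fricative [z]. /bebumuroudurefag/ → bevumurouzurefag.
Rule 2 (pre-rhotic lowering): /u/ is a high vowel immediately before /r/, so it lowers to [o]. /u/ is a high vowel immediately before /r/, so it lowers to [o]. /bevumurouzurefag/ → bevumorouzorefag.
Rule 3 (degemination): no segment meets the environment; /bevumorouzorefag/ is unchanged.
Rule 4 (final devoicing): /g/ is a voiced obstruent in word-final position, so it devoices to [k]. /bevumorouzorefag/ → bevumorouzorefak.

bevumorouzorefak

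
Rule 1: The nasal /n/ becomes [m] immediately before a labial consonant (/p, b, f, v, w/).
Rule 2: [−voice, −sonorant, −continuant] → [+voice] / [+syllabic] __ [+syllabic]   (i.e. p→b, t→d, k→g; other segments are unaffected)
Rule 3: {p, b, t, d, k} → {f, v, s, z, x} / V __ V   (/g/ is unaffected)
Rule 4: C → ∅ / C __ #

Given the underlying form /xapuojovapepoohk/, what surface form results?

Rule 1 (nasal place assimilation): no segment meets the environment; /xapuojovapepoohk/ is unchanged.
Rule 2 (intervocalic voicing): /p/ is a voiceless stop between vowels /a/ and /u/, so it voices to [b]. /p/ is a voiceless stop between vowels /a/ and /e/, so it voices to [b]. /p/ is a voiceless stop between vowels /e/ and /o/, so it voices to [b]. /xapuojovapepoohk/ → xabuojovabeboohk.
Rule 3 (intervocalic spirantization): /b/ is a stop between vowels /a/ and /u/, so it spirantizes to the fricative [v]. /b/ is a stop between vowels /a/ and /e/, so it spirantizes to the fricative [v]. /b/ is a stop between vowels /e/ and /o/, so it spirantizes to the fricative [v]. /xabuojovabeboohk/ → xavuojovavevoohk.
Rule 4 (final cluster simplification): /k/ is the second consonant of a word-final cluster /hk/, so it deletes. /xavuojovavevoohk/ → xavuojovavevooh.

xavuojovavevooh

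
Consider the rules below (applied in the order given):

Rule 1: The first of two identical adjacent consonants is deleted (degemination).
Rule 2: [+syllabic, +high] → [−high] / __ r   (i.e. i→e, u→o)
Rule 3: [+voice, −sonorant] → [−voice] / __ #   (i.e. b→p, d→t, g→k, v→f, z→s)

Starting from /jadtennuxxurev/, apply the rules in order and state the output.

Rule 1 (degemination): /nn/ is a geminate; the first /n/ deletes. /xx/ is a geminate; the first /x/ deletes. /jadtennuxxurev/ → jadtenuxurev.
Rule 2 (pre-rhotic lowering): /u/ is a high vowel immediately before /r/, so it lowers to [o]. /jadtenuxurev/ → jadtenuxorev.
Rule 3 (final devoicing): /v/ is a voiced obstruent in word-final position, so it devoices to [f]. /jadtenuxorev/ → jadtenuxoref.

jadtenuxoref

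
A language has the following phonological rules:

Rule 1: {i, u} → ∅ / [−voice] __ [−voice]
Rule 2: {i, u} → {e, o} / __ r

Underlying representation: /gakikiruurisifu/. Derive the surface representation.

gakkeruorisfu

Rule 1 (high vowel syncope): /i/ is a high vowel flanked by voiceless consonants /k/ and /k/, so it deletes. /i/ is a high vowel flanked by voiceless consonants /s/ and /f/, so it deletes. /gakikiruurisifu/ → gakkiruurisfu.
Rule 2 (pre-rhotic lowering): /i/ is a high vowel immediately before /r/, so it lowers to [e]. /u/ is a high vowel immediately before /r/, so it lowers to [o]. /gakkiruurisfu/ → gakkeruorisfu.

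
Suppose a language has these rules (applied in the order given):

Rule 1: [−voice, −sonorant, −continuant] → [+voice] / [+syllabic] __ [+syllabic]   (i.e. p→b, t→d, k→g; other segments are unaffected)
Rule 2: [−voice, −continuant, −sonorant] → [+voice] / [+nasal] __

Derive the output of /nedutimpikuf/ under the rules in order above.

nedudimbiguf

Rule 1 (intervocalic voicing): /t/ is a voiceless stop between vowels /u/ and /i/, so it voices to [d]. /k/ is a voiceless stop between vowels /i/ and /u/, so it voices to [g]. /nedutimpikuf/ → nedudimpiguf.
Rule 2 (post-nasal voicing): /p/ is a voiceless stop immediately after the nasal /m/, so it voices to [b]. /nedudimpiguf/ → nedudimbiguf.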